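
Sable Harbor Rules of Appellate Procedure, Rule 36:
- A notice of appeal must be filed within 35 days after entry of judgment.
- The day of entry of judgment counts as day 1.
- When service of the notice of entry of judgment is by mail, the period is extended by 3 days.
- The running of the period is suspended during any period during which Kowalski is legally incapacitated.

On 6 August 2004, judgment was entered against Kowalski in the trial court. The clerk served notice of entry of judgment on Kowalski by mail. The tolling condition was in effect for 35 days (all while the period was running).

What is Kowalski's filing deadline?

October 17, 2004

Counting 6 August 2004 as day 1, day 35 is September 9, 2004.
Service was by mail, adding 3 days: September 9, 2004 + 3 days = September 12, 2004.
Tolling adds 35 days: September 12, 2004 + 35 days = October 17, 2004.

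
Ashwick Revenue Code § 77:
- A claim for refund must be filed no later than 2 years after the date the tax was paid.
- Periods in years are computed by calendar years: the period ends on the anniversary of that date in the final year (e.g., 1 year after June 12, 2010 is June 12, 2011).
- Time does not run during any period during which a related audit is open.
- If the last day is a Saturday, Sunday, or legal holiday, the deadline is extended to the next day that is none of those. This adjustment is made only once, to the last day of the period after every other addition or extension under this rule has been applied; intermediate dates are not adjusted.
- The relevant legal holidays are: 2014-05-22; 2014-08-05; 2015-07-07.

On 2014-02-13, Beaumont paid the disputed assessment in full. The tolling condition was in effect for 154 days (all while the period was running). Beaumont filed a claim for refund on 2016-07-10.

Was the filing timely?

2 years after 2014-02-13 is February 13, 2016.
Tolling adds 154 days: February 13, 2016 + 154 days = July 16, 2016.
July 16, 2016 is Saturday; July 17, 2016 is Sunday. The next qualifying day is July 18, 2016.
The deadline is July 18, 2016; the filing on July 10, 2016 is on or before that date.

Yes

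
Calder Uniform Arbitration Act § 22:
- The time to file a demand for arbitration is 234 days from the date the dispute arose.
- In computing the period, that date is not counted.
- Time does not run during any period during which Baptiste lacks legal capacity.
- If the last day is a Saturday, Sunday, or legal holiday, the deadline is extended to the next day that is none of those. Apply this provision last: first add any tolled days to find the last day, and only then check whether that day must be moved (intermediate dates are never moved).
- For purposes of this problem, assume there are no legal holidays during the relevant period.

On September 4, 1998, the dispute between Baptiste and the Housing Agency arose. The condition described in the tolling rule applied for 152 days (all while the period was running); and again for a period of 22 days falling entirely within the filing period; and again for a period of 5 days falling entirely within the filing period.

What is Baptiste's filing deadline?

October 22, 1999

234 days after September 4, 1998 is April 26, 1999.
Tolling adds 152 days: April 26, 1999 + 152 days = September 25, 1999.
Tolling adds 22 days: September 25, 1999 + 22 days = October 17, 1999.
Tolling adds 5 days: October 17, 1999 + 5 days = October 22, 1999.
October 22, 1999 is a Friday and not a legal holiday, so no extension applies.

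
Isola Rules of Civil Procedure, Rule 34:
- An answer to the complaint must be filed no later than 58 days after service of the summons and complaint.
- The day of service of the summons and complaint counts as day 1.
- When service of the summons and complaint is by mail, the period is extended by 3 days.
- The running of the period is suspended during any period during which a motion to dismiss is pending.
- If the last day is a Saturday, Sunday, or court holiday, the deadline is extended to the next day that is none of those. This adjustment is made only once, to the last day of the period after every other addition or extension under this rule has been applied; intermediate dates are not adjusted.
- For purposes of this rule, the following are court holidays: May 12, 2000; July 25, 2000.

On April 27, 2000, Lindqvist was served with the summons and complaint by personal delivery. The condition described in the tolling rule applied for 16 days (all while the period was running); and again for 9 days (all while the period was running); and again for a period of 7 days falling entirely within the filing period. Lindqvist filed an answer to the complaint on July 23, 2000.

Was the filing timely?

Yes

Counting April 27, 2000 as day 1, day 58 is June 23, 2000.
Service was not by mail, so no mail extension applies.
Tolling adds 16 days: June 23, 2000 + 16 days = July 9, 2000.
Tolling adds 9 days: July 9, 2000 + 9 days = July 18, 2000.
Tolling adds 7 days: July 18, 2000 + 7 days = July 25, 2000.
July 25, 2000 is a listed holiday. The next qualifying day is July 26, 2000.
The deadline is July 26, 2000; the filing on July 23, 2000 is on or before that date.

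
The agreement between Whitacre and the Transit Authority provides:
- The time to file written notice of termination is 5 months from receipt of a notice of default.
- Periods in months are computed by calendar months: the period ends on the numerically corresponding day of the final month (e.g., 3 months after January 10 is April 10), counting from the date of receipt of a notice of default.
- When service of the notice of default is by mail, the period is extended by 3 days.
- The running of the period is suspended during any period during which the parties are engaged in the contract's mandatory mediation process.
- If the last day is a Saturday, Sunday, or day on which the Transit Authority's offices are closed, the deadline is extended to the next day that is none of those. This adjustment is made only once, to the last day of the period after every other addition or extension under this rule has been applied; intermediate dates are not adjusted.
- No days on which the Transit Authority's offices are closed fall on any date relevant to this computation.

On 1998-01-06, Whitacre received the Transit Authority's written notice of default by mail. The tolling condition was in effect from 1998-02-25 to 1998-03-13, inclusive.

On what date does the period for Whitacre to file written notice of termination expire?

June 26, 1998

5 months after 1998-01-06 is June 6, 1998.
Service was by mail, adding 3 days: June 6, 1998 + 3 days = June 9, 1998.
From February 25, 1998 through March 13, 1998 inclusive is 17 days; tolling adds 17 days: June 9, 1998 + 17 days = June 26, 1998.
June 26, 1998 is a Friday and not a day on which the Transit Authority's offices are closed, so no extension applies.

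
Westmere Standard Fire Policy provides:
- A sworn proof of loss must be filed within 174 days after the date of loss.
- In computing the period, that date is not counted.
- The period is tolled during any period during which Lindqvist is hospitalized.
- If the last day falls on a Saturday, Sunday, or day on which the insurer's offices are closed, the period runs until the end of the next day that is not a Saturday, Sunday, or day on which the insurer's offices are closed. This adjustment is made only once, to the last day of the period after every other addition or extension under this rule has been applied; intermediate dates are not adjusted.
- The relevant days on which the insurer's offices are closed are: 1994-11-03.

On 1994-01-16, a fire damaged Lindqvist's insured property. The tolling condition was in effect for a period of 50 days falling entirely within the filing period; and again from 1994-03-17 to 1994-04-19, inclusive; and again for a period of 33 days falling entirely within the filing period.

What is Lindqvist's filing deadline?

174 days after 1994-01-16 is July 9, 1994.
Tolling adds 50 days: July 9, 1994 + 50 days = August 28, 1994.
From March 17, 1994 through April 19, 1994 inclusive is 34 days; tolling adds 34 days: August 28, 1994 + 34 days = October 1, 1994.
Tolling adds 33 days: October 1, 1994 + 33 days = November 3, 1994.
November 3, 1994 is a listed holiday. The next qualifying day is November 4, 1994.

November 4, 1994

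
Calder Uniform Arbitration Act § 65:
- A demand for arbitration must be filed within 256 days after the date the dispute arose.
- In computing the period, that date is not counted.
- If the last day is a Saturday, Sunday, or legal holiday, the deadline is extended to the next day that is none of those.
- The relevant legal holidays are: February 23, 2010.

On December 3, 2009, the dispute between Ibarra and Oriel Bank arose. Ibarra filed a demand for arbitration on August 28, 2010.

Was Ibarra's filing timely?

No

256 days after December 3, 2009 is August 16, 2010.
August 16, 2010 is a Monday and not a legal holiday, so no extension applies.
The deadline is August 16, 2010; the filing on August 28, 2010 is after that date.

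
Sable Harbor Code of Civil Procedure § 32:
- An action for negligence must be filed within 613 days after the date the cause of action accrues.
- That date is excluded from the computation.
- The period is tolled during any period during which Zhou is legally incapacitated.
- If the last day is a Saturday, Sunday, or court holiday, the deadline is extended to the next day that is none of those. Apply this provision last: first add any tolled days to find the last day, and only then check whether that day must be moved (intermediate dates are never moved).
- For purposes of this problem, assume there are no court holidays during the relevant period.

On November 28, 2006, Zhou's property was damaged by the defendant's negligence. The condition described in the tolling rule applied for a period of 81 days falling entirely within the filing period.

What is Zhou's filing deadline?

613 days after November 28, 2006 is August 2, 2008.
Tolling adds 81 days: August 2, 2008 + 81 days = October 22, 2008.
October 22, 2008 is a Wednesday and not a court holiday, so no extension applies.

October 22, 2008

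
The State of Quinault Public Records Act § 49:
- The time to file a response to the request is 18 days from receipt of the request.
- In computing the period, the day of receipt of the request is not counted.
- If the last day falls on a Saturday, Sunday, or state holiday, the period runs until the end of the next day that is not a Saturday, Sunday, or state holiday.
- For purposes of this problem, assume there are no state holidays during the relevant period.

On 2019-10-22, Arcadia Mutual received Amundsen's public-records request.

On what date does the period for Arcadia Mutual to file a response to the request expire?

November 11, 2019

18 days after 2019-10-22 is November 9, 2019.
November 9, 2019 is Saturday; November 10, 2019 is Sunday. The next qualifying day is November 11, 2019.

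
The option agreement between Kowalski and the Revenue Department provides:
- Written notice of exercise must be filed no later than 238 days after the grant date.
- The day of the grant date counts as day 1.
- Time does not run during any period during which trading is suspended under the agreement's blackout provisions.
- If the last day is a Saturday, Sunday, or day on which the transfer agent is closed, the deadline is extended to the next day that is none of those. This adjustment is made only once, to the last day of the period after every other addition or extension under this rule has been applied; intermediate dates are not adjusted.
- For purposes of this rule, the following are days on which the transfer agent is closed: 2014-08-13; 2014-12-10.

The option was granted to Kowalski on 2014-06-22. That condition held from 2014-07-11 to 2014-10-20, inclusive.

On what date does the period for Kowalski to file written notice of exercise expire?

May 27, 2015

Counting 2014-06-22 as day 1, day 238 is February 14, 2015.
From July 11, 2014 through October 20, 2014 inclusive is 102 days; tolling adds 102 days: February 14, 2015 + 102 days = May 27, 2015.
May 27, 2015 is a Wednesday and not a day on which the transfer agent is closed, so no extension applies.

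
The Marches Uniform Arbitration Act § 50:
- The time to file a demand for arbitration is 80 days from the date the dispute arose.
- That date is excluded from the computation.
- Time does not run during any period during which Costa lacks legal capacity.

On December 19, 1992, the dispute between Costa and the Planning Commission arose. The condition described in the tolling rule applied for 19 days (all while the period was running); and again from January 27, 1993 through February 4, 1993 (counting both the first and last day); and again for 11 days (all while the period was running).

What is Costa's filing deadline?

April 17, 1993

80 days after December 19, 1992 is March 9, 1993.
Tolling adds 19 days: March 9, 1993 + 19 days = March 28, 1993.
From January 27, 1993 through February 4, 1993 inclusive is 9 days; tolling adds 9 days: March 28, 1993 + 9 days = April 6, 1993.
Tolling adds 11 days: April 6, 1993 + 11 days = April 17, 1993.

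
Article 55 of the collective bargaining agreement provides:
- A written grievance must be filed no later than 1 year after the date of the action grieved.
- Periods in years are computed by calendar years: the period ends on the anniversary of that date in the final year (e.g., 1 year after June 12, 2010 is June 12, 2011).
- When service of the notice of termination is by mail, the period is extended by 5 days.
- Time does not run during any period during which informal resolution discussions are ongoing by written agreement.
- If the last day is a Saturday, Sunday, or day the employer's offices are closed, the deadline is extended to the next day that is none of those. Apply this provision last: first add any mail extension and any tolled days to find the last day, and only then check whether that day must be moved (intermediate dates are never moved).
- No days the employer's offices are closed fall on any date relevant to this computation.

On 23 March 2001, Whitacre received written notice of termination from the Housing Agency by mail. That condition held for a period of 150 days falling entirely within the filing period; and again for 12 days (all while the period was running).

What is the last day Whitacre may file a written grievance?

September 6, 2002

1 year after 23 March 2001 is March 23, 2002.
Service was by mail, adding 5 days: March 23, 2002 + 5 days = March 28, 2002.
Tolling adds 150 days: March 28, 2002 + 150 days = August 25, 2002.
Tolling adds 12 days: August 25, 2002 + 12 days = September 6, 2002.
September 6, 2002 is a Friday and not a day the employer's offices are closed, so no extension applies.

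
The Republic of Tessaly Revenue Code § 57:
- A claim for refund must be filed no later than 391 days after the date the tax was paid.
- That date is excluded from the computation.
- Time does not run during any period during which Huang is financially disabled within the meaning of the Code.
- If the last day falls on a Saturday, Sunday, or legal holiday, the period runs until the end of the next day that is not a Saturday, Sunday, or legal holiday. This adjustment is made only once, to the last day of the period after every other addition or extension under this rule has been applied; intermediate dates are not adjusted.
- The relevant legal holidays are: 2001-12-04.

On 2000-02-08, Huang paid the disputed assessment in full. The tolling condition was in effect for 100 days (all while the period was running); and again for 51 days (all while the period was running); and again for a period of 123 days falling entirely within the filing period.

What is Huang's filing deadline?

391 days after 2000-02-08 is March 5, 2001.
Tolling adds 100 days: March 5, 2001 + 100 days = June 13, 2001.
Tolling adds 51 days: June 13, 2001 + 51 days = August 3, 2001.
Tolling adds 123 days: August 3, 2001 + 123 days = December 4, 2001.
December 4, 2001 is a listed holiday. The next qualifying day is December 5, 2001.

December 5, 2001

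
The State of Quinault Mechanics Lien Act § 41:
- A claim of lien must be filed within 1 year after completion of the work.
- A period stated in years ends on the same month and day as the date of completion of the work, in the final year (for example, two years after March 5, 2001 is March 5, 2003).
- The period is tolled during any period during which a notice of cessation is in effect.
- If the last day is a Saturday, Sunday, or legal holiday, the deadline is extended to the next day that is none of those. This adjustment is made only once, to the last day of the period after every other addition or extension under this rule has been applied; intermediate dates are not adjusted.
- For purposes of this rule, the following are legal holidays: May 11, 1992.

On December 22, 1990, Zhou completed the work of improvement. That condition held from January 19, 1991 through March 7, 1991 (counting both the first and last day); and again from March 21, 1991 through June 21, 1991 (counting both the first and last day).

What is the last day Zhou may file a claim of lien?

May 12, 1992

1 year after December 22, 1990 is December 22, 1991.
From January 19, 1991 through March 7, 1991 inclusive is 48 days; tolling adds 48 days: December 22, 1991 + 48 days = February 8, 1992.
From March 21, 1991 through June 21, 1991 inclusive is 93 days; tolling adds 93 days: February 8, 1992 + 93 days = May 11, 1992.
May 11, 1992 is a listed holiday. The next qualifying day is May 12, 1992.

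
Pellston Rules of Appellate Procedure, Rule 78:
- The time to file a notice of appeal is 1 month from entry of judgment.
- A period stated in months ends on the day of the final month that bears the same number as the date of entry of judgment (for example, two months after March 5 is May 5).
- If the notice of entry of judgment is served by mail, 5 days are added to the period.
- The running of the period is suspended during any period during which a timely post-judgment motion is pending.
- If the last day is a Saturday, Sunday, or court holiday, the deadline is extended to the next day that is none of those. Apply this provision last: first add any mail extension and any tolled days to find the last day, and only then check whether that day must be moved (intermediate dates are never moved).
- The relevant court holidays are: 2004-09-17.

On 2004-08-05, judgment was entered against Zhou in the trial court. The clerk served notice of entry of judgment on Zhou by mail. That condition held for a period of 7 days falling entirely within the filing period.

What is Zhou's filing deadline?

September 20, 2004

1 month after 2004-08-05 is September 5, 2004.
Service was by mail, adding 5 days: September 5, 2004 + 5 days = September 10, 2004.
Tolling adds 7 days: September 10, 2004 + 7 days = September 17, 2004.
September 17, 2004 is a listed holiday; September 18, 2004 is Saturday; September 19, 2004 is Sunday. The next qualifying day is September 20, 2004.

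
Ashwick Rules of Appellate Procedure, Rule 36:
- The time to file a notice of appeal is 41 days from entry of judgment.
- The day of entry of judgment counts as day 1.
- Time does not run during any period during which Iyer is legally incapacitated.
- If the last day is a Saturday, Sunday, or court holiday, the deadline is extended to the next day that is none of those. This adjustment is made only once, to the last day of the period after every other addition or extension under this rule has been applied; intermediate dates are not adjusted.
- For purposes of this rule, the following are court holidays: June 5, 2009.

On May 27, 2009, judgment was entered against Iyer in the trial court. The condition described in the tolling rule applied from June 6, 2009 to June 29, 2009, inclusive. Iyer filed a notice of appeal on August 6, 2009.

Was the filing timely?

Counting May 27, 2009 as day 1, day 41 is July 6, 2009.
From June 6, 2009 through June 29, 2009 inclusive is 24 days; tolling adds 24 days: July 6, 2009 + 24 days = July 30, 2009.
July 30, 2009 is a Thursday and not a court holiday, so no extension applies.
The deadline is July 30, 2009; the filing on August 6, 2009 is after that date.

No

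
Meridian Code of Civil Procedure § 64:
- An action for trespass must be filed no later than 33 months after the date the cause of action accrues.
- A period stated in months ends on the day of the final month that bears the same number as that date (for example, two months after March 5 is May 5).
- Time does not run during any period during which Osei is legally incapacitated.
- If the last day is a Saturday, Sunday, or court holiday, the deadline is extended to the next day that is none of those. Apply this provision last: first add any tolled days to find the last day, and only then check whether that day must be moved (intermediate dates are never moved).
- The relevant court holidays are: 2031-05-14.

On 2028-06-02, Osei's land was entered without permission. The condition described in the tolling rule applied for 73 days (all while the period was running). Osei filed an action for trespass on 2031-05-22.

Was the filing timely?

33 months after 2028-06-02 is March 2, 2031.
Tolling adds 73 days: March 2, 2031 + 73 days = May 14, 2031.
May 14, 2031 is a listed holiday. The next qualifying day is May 15, 2031.
The deadline is May 15, 2031; the filing on May 22, 2031 is after that date.

No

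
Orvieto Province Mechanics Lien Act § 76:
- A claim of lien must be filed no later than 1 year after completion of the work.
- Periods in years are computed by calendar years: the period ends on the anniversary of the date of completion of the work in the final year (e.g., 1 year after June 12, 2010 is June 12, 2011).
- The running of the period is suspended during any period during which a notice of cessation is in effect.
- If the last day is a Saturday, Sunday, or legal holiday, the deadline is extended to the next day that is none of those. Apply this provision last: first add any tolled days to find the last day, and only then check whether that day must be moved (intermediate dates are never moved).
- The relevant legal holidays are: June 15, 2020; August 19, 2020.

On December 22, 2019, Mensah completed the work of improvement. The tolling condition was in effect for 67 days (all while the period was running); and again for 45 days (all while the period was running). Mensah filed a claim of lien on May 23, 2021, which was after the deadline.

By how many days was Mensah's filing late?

40 days

1 year after December 22, 2019 is December 22, 2020.
Tolling adds 67 days: December 22, 2020 + 67 days = February 27, 2021.
Tolling adds 45 days: February 27, 2021 + 45 days = April 13, 2021.
April 13, 2021 is a Tuesday and not a legal holiday, so no extension applies.
The deadline is April 13, 2021; from April 13, 2021 to May 23, 2021 is 40 days.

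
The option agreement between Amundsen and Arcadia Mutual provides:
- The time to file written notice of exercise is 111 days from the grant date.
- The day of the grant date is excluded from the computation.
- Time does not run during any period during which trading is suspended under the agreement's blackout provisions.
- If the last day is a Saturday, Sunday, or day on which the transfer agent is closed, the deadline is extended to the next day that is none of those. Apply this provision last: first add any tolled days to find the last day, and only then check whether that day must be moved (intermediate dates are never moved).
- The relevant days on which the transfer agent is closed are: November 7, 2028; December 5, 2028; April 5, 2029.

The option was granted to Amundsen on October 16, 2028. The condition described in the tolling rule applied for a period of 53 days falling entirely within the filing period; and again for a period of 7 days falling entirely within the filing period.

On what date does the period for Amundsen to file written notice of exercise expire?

111 days after October 16, 2028 is February 4, 2029.
Tolling adds 53 days: February 4, 2029 + 53 days = March 29, 2029.
Tolling adds 7 days: March 29, 2029 + 7 days = April 5, 2029.
April 5, 2029 is a listed holiday. The next qualifying day is April 6, 2029.

April 6, 2029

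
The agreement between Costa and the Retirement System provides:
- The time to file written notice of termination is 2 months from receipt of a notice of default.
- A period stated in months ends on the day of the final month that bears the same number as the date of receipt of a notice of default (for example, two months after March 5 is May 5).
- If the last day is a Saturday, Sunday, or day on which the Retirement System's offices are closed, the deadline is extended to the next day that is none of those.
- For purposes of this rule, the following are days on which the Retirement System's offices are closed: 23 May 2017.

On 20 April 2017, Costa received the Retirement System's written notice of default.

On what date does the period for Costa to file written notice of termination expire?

June 20, 2017

2 months after 20 April 2017 is June 20, 2017.
June 20, 2017 is a Tuesday and not a day on which the Retirement System's offices are closed, so no extension applies.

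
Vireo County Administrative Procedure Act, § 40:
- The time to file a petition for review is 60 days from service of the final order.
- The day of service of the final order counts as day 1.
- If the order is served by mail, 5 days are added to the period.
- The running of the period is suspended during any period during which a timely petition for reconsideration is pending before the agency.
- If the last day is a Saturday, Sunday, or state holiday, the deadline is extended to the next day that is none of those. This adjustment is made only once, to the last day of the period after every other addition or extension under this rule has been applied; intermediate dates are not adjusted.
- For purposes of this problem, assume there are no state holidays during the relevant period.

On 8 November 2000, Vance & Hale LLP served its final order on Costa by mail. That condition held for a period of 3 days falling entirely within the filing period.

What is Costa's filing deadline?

Counting 8 November 2000 as day 1, day 60 is January 6, 2001.
Service was by mail, adding 5 days: January 6, 2001 + 5 days = January 11, 2001.
Tolling adds 3 days: January 11, 2001 + 3 days = January 14, 2001.
January 14, 2001 is Sunday. The next qualifying day is January 15, 2001.

January 15, 2001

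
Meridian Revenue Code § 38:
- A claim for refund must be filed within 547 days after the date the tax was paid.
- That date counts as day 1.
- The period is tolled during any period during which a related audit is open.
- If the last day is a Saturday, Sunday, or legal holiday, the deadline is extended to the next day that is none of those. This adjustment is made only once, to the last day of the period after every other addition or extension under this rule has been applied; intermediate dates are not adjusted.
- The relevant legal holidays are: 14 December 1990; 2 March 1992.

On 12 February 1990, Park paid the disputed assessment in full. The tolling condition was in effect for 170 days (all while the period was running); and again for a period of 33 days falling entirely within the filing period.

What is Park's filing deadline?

Counting 12 February 1990 as day 1, day 547 is August 12, 1991.
Tolling adds 170 days: August 12, 1991 + 170 days = January 29, 1992.
Tolling adds 33 days: January 29, 1992 + 33 days = March 2, 1992.
March 2, 1992 is a listed holiday. The next qualifying day is March 3, 1992.

March 3, 1992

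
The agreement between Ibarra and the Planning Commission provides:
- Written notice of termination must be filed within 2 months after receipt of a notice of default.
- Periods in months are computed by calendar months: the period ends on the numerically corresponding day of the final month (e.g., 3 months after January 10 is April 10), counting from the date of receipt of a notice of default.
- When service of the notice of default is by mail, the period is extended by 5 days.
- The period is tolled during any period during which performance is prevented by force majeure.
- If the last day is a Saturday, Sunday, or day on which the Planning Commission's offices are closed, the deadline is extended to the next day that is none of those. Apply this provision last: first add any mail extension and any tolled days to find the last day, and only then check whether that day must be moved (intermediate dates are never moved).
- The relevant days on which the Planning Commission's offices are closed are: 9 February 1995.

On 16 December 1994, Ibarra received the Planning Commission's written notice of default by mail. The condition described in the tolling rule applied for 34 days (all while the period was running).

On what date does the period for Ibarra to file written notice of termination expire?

March 27, 1995

2 months after 16 December 1994 is February 16, 1995.
Service was by mail, adding 5 days: February 16, 1995 + 5 days = February 21, 1995.
Tolling adds 34 days: February 21, 1995 + 34 days = March 27, 1995.
March 27, 1995 is a Monday and not a day on which the Planning Commission's offices are closed, so no extension applies.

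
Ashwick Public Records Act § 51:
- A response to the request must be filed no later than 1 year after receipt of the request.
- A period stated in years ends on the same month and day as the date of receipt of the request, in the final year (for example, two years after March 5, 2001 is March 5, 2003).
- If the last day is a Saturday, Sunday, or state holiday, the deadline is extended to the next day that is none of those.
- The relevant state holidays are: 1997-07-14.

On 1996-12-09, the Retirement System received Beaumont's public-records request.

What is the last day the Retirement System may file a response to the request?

1 year after 1996-12-09 is December 9, 1997.
December 9, 1997 is a Tuesday and not a state holiday, so no extension applies.

December 9, 1997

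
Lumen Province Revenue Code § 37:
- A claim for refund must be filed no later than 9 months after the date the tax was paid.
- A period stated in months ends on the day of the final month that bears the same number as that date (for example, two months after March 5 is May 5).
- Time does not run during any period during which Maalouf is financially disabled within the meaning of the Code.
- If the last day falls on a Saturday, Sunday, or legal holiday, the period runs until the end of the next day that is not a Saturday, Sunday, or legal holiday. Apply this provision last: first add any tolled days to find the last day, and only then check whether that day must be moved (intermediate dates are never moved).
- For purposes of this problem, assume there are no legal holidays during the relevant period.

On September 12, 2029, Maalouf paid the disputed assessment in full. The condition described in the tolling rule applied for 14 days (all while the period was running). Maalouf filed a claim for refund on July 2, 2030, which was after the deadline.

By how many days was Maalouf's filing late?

9 months after September 12, 2029 is June 12, 2030.
Tolling adds 14 days: June 12, 2030 + 14 days = June 26, 2030.
June 26, 2030 is a Wednesday and not a legal holiday, so no extension applies.
The deadline is June 26, 2030; from June 26, 2030 to July 2, 2030 is 6 days.

6 days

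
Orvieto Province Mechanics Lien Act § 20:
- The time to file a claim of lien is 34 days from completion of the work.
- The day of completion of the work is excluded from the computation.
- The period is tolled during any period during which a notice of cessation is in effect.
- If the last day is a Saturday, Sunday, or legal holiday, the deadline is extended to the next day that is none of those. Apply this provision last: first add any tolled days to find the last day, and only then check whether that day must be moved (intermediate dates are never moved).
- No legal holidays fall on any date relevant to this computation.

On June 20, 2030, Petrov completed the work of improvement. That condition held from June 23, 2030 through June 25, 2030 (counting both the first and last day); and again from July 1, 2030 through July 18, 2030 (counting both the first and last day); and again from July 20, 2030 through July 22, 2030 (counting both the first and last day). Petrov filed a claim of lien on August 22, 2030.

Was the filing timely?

34 days after June 20, 2030 is July 24, 2030.
From June 23, 2030 through June 25, 2030 inclusive is 3 days; tolling adds 3 days: July 24, 2030 + 3 days = July 27, 2030.
From July 1, 2030 through July 18, 2030 inclusive is 18 days; tolling adds 18 days: July 27, 2030 + 18 days = August 14, 2030.
From July 20, 2030 through July 22, 2030 inclusive is 3 days; tolling adds 3 days: August 14, 2030 + 3 days = August 17, 2030.
August 17, 2030 is Saturday; August 18, 2030 is Sunday. The next qualifying day is August 19, 2030.
The deadline is August 19, 2030; the filing on August 22, 2030 is after that date.

No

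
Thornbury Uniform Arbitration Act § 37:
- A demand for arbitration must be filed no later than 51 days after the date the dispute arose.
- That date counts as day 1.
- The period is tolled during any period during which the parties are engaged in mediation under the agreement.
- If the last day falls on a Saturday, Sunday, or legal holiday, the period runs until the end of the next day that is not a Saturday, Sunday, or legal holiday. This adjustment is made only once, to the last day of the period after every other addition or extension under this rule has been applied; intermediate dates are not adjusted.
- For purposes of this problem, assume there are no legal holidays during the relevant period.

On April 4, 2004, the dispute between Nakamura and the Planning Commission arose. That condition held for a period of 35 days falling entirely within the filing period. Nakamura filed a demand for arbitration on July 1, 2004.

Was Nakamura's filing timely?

Counting April 4, 2004 as day 1, day 51 is May 24, 2004.
Tolling adds 35 days: May 24, 2004 + 35 days = June 28, 2004.
June 28, 2004 is a Monday and not a legal holiday, so no extension applies.
The deadline is June 28, 2004; the filing on July 1, 2004 is after that date.

No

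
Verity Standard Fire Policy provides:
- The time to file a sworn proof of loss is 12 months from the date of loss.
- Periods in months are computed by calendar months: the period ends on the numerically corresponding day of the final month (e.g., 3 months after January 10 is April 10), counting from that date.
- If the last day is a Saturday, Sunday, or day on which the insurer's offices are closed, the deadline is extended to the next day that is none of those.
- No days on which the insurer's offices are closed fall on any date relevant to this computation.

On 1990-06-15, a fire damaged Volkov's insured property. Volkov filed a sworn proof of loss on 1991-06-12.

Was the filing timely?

12 months after 1990-06-15 is June 15, 1991.
June 15, 1991 is Saturday; June 16, 1991 is Sunday. The next qualifying day is June 17, 1991.
The deadline is June 17, 1991; the filing on June 12, 1991 is on or before that date.

Yes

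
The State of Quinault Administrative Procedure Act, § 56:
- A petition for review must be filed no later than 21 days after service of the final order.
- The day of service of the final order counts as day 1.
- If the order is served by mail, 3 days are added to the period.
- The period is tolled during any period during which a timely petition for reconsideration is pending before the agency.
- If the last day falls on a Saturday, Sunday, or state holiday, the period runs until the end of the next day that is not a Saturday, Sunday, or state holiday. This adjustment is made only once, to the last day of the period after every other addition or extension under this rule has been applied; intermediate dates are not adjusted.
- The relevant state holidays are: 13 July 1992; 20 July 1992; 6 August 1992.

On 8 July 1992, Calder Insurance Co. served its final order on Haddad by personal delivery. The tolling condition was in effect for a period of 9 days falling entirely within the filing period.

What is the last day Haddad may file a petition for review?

Counting 8 July 1992 as day 1, day 21 is July 28, 1992.
Service was not by mail, so no mail extension applies.
Tolling adds 9 days: July 28, 1992 + 9 days = August 6, 1992.
August 6, 1992 is a listed holiday. The next qualifying day is August 7, 1992.

August 7, 1992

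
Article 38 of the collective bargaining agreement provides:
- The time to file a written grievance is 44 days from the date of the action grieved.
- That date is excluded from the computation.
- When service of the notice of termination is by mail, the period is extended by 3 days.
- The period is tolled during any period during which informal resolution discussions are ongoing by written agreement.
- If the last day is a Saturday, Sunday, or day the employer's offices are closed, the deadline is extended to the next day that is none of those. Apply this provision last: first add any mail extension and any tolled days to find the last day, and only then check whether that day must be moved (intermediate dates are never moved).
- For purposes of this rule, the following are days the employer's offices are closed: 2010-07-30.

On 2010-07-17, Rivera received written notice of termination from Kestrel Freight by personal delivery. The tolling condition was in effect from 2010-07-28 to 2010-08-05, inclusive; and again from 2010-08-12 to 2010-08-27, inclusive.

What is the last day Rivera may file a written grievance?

September 24, 2010

44 days after 2010-07-17 is August 30, 2010.
Service was not by mail, so no mail extension applies.
From July 28, 2010 through August 5, 2010 inclusive is 9 days; tolling adds 9 days: August 30, 2010 + 9 days = September 8, 2010.
From August 12, 2010 through August 27, 2010 inclusive is 16 days; tolling adds 16 days: September 8, 2010 + 16 days = September 24, 2010.
September 24, 2010 is a Friday and not a day the employer's offices are closed, so no extension applies.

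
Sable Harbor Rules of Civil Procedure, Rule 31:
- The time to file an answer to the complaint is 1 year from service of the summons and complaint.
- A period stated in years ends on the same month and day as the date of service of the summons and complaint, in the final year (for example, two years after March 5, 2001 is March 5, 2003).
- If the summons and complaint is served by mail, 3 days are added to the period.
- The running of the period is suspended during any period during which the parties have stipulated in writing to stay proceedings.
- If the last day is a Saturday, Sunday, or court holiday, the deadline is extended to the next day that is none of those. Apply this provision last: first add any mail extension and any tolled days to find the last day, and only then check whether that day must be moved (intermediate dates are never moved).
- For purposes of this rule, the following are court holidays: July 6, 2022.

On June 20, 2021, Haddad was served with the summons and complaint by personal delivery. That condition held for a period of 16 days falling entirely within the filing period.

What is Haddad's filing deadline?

July 7, 2022

1 year after June 20, 2021 is June 20, 2022.
Service was not by mail, so no mail extension applies.
Tolling adds 16 days: June 20, 2022 + 16 days = July 6, 2022.
July 6, 2022 is a listed holiday. The next qualifying day is July 7, 2022.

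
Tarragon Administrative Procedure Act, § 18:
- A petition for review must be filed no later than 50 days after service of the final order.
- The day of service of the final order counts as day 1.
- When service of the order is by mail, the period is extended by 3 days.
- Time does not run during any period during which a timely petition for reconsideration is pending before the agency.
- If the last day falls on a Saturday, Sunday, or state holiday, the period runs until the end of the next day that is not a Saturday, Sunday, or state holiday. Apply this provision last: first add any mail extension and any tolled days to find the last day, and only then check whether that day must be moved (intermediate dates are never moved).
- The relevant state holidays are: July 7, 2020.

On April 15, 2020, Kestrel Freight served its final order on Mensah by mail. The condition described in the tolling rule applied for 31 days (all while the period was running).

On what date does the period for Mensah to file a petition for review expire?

Counting April 15, 2020 as day 1, day 50 is June 3, 2020.
Service was by mail, adding 3 days: June 3, 2020 + 3 days = June 6, 2020.
Tolling adds 31 days: June 6, 2020 + 31 days = July 7, 2020.
July 7, 2020 is a listed holiday. The next qualifying day is July 8, 2020.

July 8, 2020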